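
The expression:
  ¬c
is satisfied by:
  {c: False}


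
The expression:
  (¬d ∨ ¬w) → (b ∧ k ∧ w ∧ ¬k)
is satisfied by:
  {w: True, d: True}


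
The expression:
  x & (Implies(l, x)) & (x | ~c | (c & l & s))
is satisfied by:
  {x: True}


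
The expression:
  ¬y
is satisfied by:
  {y: False}


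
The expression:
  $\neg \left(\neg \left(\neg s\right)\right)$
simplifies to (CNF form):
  $\neg s$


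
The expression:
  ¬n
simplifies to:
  ¬n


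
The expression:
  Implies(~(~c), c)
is always true.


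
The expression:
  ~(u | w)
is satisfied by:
  {u: False, w: False}


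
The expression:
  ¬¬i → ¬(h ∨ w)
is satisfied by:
  {w: False, i: False, h: False}
  {h: True, w: False, i: False}
  {w: True, h: False, i: False}
  {h: True, w: True, i: False}
  {i: True, h: False, w: False}


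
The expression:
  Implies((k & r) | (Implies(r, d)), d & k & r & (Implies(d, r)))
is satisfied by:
  {r: True, k: False, d: False}
  {r: True, d: True, k: True}


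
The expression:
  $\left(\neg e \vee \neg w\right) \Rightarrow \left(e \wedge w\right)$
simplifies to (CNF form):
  $e \wedge w$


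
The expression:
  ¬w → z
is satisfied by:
  {z: True, w: True}
  {z: True, w: False}
  {w: True, z: False}


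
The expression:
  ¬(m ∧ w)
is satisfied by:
  {w: False, m: False}
  {m: True, w: False}
  {w: True, m: False}


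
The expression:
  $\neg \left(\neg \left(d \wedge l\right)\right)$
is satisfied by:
  {d: True, l: True}


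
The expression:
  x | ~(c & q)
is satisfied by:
  {x: True, c: False, q: False}
  {c: False, q: False, x: False}
  {x: True, q: True, c: False}
  {q: True, c: False, x: False}
  {x: True, c: True, q: False}
  {c: True, x: False, q: False}
  {x: True, q: True, c: True}


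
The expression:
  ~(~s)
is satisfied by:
  {s: True}


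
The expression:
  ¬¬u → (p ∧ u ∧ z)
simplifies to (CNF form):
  (p ∨ ¬u) ∧ (z ∨ ¬u)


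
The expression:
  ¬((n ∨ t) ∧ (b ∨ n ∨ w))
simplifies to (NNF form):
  ¬n ∧ (¬b ∨ ¬t) ∧ (¬t ∨ ¬w)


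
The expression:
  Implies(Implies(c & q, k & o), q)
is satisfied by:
  {q: True}


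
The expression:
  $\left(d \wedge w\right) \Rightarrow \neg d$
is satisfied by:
  {w: False, d: False}
  {d: True, w: False}
  {w: True, d: False}


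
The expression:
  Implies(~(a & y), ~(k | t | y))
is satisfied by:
  {a: True, y: True, t: False, k: False}
  {a: True, y: True, k: True, t: False}
  {a: True, y: True, t: True, k: False}
  {a: True, y: True, k: True, t: True}
  {a: True, t: False, k: False, y: False}
  {a: False, t: False, k: False, y: False}


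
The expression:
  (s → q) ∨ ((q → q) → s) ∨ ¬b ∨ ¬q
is always true.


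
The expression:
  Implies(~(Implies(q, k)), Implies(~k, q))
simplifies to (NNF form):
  True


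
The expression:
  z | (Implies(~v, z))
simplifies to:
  v | z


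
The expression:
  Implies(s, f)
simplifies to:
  f | ~s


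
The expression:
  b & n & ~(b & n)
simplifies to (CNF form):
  False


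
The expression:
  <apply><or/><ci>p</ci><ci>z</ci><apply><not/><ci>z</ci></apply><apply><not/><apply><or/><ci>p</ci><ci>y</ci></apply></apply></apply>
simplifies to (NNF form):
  <true/>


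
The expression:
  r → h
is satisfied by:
  {h: True, r: False}
  {r: False, h: False}
  {r: True, h: True}


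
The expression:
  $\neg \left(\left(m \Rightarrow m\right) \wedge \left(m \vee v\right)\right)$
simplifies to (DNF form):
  $\neg m \wedge \neg v$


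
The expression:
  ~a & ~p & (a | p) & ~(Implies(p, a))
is never true.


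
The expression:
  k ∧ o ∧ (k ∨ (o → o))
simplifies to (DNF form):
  k ∧ o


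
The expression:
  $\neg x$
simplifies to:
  $\neg x$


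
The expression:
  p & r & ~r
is never true.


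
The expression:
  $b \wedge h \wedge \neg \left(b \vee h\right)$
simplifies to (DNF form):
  $\text{False}$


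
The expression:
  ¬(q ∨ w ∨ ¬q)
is never true.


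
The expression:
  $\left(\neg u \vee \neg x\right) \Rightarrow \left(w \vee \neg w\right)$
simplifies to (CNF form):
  $\text{True}$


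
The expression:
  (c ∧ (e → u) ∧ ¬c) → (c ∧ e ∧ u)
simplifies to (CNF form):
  True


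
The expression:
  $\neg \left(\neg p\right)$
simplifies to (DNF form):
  $p$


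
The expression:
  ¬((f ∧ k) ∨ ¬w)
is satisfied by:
  {w: True, k: False, f: False}
  {w: True, f: True, k: False}
  {w: True, k: True, f: False}


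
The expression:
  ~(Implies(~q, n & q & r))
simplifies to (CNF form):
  ~q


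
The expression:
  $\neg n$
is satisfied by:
  {n: False}


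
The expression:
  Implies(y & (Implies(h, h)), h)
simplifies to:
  h | ~y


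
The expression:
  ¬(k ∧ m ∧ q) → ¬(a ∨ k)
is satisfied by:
  {q: True, m: True, a: False, k: False}
  {q: True, a: False, m: False, k: False}
  {m: True, q: False, a: False, k: False}
  {q: False, a: False, m: False, k: False}
  {q: True, k: True, m: True, a: False}
  {q: True, k: True, m: True, a: True}


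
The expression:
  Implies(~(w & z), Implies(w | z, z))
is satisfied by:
  {z: True, w: False}
  {w: False, z: False}
  {w: True, z: True}


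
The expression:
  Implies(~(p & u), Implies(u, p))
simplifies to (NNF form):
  p | ~u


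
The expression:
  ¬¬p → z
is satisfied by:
  {z: True, p: False}
  {p: False, z: False}
  {p: True, z: True}


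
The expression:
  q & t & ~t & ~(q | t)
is never true.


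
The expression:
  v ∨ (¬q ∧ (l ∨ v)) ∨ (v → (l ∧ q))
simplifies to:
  True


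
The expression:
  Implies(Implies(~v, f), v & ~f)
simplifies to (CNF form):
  ~f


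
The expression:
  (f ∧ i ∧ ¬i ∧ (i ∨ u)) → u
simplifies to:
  True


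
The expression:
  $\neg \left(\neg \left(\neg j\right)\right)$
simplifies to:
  $\neg j$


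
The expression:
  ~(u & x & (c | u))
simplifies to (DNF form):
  ~u | ~x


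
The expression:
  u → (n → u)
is always true.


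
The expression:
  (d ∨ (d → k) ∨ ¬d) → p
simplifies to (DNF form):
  p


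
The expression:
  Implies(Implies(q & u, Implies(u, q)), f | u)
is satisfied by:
  {u: True, f: True}
  {u: True, f: False}
  {f: True, u: False}


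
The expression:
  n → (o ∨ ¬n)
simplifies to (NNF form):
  o ∨ ¬n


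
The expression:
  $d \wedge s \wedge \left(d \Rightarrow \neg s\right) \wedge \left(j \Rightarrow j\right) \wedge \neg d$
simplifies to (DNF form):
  $\text{False}$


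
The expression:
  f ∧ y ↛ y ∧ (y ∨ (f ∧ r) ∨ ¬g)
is never true.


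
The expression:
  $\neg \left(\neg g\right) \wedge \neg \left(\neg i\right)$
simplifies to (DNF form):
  $g \wedge i$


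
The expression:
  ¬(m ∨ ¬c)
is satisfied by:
  {c: True, m: False}


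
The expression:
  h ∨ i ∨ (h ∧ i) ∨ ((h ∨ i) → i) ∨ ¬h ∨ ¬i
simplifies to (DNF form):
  True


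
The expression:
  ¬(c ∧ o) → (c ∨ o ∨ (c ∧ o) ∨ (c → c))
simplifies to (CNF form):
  True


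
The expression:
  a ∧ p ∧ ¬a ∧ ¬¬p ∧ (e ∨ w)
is never true.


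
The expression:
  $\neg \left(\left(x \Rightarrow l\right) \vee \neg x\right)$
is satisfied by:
  {x: True, l: False}


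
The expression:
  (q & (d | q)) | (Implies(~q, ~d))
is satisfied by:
  {q: True, d: False}
  {d: False, q: False}
  {d: True, q: True}


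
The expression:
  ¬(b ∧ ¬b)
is always true.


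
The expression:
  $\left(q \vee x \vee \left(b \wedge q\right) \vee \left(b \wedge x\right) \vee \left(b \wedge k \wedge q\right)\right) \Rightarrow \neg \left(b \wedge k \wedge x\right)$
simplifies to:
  $\neg b \vee \neg k \vee \neg x$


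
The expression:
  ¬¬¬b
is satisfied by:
  {b: False}


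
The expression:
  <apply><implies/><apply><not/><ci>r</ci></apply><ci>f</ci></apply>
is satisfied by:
  {r: True, f: True}
  {r: True, f: False}
  {f: True, r: False}


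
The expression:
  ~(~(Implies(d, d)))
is always true.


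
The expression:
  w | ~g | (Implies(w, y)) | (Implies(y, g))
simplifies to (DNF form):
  True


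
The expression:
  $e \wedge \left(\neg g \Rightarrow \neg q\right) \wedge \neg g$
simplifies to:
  $e \wedge \neg g \wedge \neg q$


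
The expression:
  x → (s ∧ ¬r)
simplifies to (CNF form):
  (s ∨ ¬x) ∧ (¬r ∨ ¬x)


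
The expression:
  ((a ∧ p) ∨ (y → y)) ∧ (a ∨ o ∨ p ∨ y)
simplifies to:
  a ∨ o ∨ p ∨ y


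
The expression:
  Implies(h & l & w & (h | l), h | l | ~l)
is always true.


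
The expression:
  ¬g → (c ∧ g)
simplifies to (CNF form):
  g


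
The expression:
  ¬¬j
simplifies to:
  j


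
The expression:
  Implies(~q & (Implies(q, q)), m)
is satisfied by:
  {q: True, m: True}
  {q: True, m: False}
  {m: True, q: False}


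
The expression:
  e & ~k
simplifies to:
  e & ~k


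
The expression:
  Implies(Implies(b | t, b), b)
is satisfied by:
  {b: True, t: True}
  {b: True, t: False}
  {t: True, b: False}


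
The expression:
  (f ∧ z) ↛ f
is never true.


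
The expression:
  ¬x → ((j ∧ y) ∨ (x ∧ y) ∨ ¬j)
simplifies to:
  x ∨ y ∨ ¬j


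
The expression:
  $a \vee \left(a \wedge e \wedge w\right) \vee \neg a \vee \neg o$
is always true.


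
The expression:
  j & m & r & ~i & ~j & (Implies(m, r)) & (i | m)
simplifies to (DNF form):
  False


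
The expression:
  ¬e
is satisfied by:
  {e: False}


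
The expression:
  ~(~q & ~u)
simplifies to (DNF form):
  q | u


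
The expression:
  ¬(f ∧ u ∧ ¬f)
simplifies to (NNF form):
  True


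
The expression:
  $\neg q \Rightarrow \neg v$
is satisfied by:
  {q: True, v: False}
  {v: False, q: False}
  {v: True, q: True}


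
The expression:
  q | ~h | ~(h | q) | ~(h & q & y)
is always true.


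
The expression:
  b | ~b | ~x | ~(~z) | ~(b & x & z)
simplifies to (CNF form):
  True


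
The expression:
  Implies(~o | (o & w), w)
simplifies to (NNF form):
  o | w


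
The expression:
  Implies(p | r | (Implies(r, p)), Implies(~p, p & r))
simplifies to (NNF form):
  p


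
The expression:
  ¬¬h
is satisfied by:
  {h: True}


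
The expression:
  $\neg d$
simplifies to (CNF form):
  $\neg d$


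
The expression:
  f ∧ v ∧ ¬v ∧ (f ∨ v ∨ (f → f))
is never true.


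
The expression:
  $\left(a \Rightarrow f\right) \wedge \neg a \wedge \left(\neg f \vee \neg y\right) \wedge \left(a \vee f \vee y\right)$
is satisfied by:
  {f: True, y: False, a: False}
  {y: True, f: False, a: False}


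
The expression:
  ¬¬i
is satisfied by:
  {i: True}


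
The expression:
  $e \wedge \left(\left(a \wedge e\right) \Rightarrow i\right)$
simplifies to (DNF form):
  $\left(e \wedge i\right) \vee \left(e \wedge \neg a\right)$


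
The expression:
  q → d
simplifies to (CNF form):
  d ∨ ¬q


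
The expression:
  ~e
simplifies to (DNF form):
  ~e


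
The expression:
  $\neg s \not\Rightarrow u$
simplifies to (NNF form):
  $\neg s \wedge \neg u$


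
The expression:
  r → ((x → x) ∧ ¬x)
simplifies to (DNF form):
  ¬r ∨ ¬x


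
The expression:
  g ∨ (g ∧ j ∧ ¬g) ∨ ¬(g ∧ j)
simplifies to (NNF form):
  True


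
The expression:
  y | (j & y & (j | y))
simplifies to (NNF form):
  y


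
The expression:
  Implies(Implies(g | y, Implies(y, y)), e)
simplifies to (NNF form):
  e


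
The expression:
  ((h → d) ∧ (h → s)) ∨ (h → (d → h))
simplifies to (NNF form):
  True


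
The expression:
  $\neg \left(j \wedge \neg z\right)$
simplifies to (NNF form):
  $z \vee \neg j$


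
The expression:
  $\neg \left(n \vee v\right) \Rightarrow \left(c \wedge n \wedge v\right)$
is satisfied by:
  {n: True, v: True}
  {n: True, v: False}
  {v: True, n: False}


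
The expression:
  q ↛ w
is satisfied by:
  {q: True, w: False}


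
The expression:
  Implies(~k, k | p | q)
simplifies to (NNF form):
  k | p | q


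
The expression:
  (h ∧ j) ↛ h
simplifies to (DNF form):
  False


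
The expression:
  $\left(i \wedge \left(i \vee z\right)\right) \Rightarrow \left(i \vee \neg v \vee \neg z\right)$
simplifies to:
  $\text{True}$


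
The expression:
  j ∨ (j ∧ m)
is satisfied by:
  {j: True}


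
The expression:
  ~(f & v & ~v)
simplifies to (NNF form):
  True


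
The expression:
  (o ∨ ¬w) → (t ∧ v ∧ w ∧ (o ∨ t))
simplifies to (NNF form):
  w ∧ (t ∨ ¬o) ∧ (v ∨ ¬o)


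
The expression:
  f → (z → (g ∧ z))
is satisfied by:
  {g: True, z: False, f: False}
  {g: False, z: False, f: False}
  {f: True, g: True, z: False}
  {f: True, g: False, z: False}
  {z: True, g: True, f: False}
  {z: True, g: False, f: False}
  {z: True, f: True, g: True}


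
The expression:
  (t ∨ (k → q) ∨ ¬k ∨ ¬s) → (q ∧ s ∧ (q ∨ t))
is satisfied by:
  {k: True, q: True, s: True, t: False}
  {q: True, s: True, t: False, k: False}
  {k: True, q: True, t: True, s: True}
  {q: True, t: True, s: True, k: False}
  {k: True, s: True, t: False, q: False}


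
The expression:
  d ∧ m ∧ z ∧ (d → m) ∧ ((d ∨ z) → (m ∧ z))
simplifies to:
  d ∧ m ∧ z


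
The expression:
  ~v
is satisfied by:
  {v: False}


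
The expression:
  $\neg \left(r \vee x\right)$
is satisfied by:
  {x: False, r: False}


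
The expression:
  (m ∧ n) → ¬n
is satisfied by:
  {m: False, n: False}
  {n: True, m: False}
  {m: True, n: False}


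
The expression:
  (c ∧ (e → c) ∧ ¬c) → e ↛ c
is always true.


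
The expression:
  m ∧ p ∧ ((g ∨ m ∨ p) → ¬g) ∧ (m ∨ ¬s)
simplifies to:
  m ∧ p ∧ ¬g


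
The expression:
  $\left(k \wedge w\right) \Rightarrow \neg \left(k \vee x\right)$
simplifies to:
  $\neg k \vee \neg w$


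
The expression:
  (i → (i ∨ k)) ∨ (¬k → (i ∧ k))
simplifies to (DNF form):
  True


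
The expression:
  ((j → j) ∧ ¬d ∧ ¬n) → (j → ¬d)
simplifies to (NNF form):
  True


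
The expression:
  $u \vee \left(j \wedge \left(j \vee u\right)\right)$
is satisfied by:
  {u: True, j: True}
  {u: True, j: False}
  {j: True, u: False}


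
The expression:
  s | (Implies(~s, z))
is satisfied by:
  {z: True, s: True}
  {z: True, s: False}
  {s: True, z: False}


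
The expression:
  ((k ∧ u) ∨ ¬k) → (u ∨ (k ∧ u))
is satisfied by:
  {k: True, u: True}
  {k: True, u: False}
  {u: True, k: False}


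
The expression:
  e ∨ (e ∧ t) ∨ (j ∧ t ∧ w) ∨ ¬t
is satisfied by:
  {e: True, j: True, w: True, t: False}
  {e: True, j: True, w: False, t: False}
  {e: True, w: True, j: False, t: False}
  {e: True, w: False, j: False, t: False}
  {j: True, w: True, e: False, t: False}
  {j: True, w: False, e: False, t: False}
  {w: True, e: False, j: False, t: False}
  {w: False, e: False, j: False, t: False}
  {t: True, e: True, j: True, w: True}
  {t: True, e: True, j: True, w: False}
  {t: True, e: True, w: True, j: False}
  {t: True, e: True, w: False, j: False}
  {t: True, j: True, w: True, e: False}


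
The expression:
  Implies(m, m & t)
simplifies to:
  t | ~m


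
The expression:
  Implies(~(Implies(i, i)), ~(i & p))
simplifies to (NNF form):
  True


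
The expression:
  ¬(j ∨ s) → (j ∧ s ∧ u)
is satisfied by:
  {s: True, j: True}
  {s: True, j: False}
  {j: True, s: False}


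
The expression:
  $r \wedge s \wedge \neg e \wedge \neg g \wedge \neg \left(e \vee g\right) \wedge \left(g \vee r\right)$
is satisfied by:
  {r: True, s: True, g: False, e: False}


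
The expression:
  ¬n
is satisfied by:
  {n: False}


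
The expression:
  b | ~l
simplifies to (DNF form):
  b | ~l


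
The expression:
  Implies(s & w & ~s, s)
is always true.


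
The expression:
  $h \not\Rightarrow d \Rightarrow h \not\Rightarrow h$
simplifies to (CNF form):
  $d \vee \neg h$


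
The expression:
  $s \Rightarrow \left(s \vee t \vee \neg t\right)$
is always true.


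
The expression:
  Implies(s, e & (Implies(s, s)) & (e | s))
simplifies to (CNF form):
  e | ~s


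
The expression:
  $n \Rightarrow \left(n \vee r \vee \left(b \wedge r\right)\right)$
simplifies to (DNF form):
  $\text{True}$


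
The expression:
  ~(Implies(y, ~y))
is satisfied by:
  {y: True}


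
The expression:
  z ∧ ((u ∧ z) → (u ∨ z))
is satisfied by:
  {z: True}


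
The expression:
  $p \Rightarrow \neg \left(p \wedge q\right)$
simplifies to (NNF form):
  $\neg p \vee \neg q$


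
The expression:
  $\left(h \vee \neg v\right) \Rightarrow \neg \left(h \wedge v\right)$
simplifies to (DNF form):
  $\neg h \vee \neg v$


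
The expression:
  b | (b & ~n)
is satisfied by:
  {b: True}


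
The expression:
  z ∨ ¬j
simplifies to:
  z ∨ ¬j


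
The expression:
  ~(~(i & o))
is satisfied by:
  {i: True, o: True}


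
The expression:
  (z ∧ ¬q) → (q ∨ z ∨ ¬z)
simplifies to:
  True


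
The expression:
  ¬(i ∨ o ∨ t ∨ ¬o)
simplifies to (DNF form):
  False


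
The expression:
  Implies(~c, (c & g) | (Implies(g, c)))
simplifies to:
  c | ~g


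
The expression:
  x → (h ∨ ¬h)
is always true.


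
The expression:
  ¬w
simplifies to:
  ¬w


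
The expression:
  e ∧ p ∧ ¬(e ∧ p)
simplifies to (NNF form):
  False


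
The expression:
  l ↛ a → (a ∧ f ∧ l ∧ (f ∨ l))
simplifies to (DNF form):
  a ∨ ¬l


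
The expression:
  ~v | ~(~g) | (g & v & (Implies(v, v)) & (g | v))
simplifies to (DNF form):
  g | ~v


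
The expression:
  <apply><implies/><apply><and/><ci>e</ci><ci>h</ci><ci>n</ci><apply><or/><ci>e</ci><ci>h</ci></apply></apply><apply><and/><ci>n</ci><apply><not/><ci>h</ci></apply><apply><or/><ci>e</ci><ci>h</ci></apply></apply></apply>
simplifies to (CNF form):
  <apply><or/><apply><not/><ci>e</ci></apply><apply><not/><ci>h</ci></apply><apply><not/><ci>n</ci></apply></apply>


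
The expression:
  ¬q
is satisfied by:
  {q: False}


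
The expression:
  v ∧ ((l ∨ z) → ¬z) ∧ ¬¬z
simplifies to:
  False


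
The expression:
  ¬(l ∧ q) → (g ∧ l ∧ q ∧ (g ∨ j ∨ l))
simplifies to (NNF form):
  l ∧ q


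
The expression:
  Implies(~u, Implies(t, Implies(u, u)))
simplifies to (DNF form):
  True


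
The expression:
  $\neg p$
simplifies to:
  $\neg p$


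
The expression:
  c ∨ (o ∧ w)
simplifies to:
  c ∨ (o ∧ w)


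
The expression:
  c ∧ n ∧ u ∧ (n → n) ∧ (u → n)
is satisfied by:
  {c: True, u: True, n: True}


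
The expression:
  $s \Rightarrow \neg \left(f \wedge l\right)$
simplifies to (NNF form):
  $\neg f \vee \neg l \vee \neg s$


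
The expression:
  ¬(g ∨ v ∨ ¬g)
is never true.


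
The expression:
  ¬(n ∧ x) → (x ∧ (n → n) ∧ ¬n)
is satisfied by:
  {x: True}


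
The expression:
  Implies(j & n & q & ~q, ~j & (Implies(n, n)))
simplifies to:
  True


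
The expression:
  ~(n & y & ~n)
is always true.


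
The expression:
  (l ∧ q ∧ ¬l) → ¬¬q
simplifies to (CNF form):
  True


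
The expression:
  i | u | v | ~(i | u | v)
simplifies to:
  True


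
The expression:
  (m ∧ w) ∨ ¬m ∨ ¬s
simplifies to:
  w ∨ ¬m ∨ ¬s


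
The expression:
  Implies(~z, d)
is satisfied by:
  {d: True, z: True}
  {d: True, z: False}
  {z: True, d: False}


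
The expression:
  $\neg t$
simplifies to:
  $\neg t$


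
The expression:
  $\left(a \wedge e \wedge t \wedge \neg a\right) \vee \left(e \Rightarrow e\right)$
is always true.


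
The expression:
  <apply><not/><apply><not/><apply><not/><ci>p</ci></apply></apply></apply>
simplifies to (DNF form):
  <apply><not/><ci>p</ci></apply>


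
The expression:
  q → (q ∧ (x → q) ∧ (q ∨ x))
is always true.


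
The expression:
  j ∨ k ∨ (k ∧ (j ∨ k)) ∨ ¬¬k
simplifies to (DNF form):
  j ∨ k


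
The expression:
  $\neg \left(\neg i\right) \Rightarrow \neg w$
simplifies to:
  $\neg i \vee \neg w$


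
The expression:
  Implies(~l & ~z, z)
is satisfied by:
  {z: True, l: True}
  {z: True, l: False}
  {l: True, z: False}


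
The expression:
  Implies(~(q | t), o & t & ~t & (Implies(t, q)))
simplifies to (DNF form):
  q | t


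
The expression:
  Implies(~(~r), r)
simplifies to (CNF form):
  True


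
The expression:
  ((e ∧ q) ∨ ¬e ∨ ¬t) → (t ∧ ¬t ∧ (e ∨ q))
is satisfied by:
  {t: True, e: True, q: False}


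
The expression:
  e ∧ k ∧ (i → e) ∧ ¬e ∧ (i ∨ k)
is never true.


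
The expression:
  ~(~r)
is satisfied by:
  {r: True}


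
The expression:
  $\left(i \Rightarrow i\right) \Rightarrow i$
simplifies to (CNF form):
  $i$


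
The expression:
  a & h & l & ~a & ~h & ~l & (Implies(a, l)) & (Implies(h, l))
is never true.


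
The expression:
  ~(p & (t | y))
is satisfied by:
  {t: False, p: False, y: False}
  {y: True, t: False, p: False}
  {t: True, y: False, p: False}
  {y: True, t: True, p: False}
  {p: True, y: False, t: False}


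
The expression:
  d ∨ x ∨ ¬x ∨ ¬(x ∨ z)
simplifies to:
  True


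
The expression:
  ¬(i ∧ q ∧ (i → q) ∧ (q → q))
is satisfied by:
  {q: False, i: False}
  {i: True, q: False}
  {q: True, i: False}


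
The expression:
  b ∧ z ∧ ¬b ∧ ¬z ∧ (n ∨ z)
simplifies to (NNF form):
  False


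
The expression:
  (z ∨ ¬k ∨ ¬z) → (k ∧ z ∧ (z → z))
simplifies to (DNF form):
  k ∧ z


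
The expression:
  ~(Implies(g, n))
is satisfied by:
  {g: True, n: False}


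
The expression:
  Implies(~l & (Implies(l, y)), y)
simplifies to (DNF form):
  l | y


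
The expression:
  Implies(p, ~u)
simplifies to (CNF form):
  ~p | ~u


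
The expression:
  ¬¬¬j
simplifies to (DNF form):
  ¬j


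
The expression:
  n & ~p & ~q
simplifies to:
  n & ~p & ~q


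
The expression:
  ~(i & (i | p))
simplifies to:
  ~i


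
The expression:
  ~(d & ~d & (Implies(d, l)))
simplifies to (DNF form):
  True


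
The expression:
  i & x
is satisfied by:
  {i: True, x: True}


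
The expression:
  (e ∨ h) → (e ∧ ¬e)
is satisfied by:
  {e: False, h: False}


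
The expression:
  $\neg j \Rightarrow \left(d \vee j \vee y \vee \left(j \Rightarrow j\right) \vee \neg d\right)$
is always true.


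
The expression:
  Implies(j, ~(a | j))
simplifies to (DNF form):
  ~j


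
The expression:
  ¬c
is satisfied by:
  {c: False}


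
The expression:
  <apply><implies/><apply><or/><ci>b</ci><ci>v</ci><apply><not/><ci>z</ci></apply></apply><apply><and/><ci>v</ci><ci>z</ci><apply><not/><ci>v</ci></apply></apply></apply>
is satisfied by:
  {z: True, v: False, b: False}


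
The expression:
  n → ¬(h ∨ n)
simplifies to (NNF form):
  ¬n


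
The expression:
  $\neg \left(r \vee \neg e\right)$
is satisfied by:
  {e: True, r: False}


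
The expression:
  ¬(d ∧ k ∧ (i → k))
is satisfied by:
  {k: False, d: False}
  {d: True, k: False}
  {k: True, d: False}


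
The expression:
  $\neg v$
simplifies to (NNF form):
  $\neg v$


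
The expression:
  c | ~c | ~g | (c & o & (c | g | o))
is always true.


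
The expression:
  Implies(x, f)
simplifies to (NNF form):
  f | ~x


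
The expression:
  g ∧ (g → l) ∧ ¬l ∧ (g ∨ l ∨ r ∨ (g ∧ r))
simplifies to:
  False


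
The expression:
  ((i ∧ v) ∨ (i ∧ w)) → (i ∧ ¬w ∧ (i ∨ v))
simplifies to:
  ¬i ∨ ¬w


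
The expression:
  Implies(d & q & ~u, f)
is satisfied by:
  {u: True, f: True, q: False, d: False}
  {u: True, f: False, q: False, d: False}
  {f: True, d: False, u: False, q: False}
  {d: False, f: False, u: False, q: False}
  {d: True, u: True, f: True, q: False}
  {d: True, u: True, f: False, q: False}
  {d: True, f: True, u: False, q: False}
  {d: True, f: False, u: False, q: False}
  {q: True, u: True, f: True, d: False}
  {q: True, u: True, f: False, d: False}
  {q: True, f: True, u: False, d: False}
  {q: True, f: False, u: False, d: False}
  {d: True, q: True, u: True, f: True}
  {d: True, q: True, u: True, f: False}
  {d: True, q: True, f: True, u: False}


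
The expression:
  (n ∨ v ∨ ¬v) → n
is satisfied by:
  {n: True}


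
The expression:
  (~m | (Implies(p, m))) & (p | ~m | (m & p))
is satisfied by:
  {p: True, m: False}
  {m: False, p: False}
  {m: True, p: True}


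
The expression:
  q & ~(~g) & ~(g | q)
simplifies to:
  False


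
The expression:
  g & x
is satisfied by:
  {x: True, g: True}


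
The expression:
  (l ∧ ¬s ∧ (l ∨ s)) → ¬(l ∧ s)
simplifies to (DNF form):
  True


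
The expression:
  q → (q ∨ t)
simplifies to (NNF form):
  True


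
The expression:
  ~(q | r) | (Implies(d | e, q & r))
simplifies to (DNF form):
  (q & r) | (~d & ~e) | (~q & ~r)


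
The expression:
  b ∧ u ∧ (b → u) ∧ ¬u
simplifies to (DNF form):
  False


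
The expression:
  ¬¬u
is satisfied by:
  {u: True}


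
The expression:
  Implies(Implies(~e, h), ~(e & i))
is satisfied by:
  {e: False, i: False}
  {i: True, e: False}
  {e: True, i: False}


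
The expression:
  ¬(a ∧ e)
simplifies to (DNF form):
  ¬a ∨ ¬e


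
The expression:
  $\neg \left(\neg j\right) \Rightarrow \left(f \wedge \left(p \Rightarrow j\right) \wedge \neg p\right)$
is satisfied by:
  {f: True, j: False, p: False}
  {f: False, j: False, p: False}
  {p: True, f: True, j: False}
  {p: True, f: False, j: False}
  {j: True, f: True, p: False}


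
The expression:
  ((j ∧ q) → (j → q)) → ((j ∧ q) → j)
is always true.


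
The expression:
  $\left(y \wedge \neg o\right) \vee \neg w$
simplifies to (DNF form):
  $\left(y \wedge \neg o\right) \vee \neg w$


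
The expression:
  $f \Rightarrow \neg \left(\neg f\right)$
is always true.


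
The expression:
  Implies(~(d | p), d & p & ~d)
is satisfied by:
  {d: True, p: True}
  {d: True, p: False}
  {p: True, d: False}


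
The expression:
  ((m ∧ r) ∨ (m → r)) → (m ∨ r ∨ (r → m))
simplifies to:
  True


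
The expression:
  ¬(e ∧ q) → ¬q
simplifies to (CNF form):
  e ∨ ¬q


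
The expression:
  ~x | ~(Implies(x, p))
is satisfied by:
  {p: False, x: False}
  {x: True, p: False}
  {p: True, x: False}


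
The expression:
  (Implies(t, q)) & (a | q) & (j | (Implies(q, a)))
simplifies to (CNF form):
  (a | j) & (a | q) & (q | ~t) & (a | j | q) & (a | j | ~t) & (a | q | ~t) & (j | q | ~t)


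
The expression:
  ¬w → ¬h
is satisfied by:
  {w: True, h: False}
  {h: False, w: False}
  {h: True, w: True}


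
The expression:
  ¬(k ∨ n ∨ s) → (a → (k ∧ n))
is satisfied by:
  {n: True, k: True, s: True, a: False}
  {n: True, k: True, s: False, a: False}
  {n: True, s: True, k: False, a: False}
  {n: True, s: False, k: False, a: False}
  {k: True, s: True, n: False, a: False}
  {k: True, n: False, s: False, a: False}
  {k: False, s: True, n: False, a: False}
  {k: False, n: False, s: False, a: False}
  {n: True, a: True, k: True, s: True}
  {n: True, a: True, k: True, s: False}
  {n: True, a: True, s: True, k: False}
  {n: True, a: True, s: False, k: False}
  {a: True, k: True, s: True, n: False}
  {a: True, k: True, s: False, n: False}
  {a: True, s: True, k: False, n: False}


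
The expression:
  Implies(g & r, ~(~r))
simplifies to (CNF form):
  True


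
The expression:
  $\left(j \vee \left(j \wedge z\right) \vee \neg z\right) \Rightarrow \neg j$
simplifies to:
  $\neg j$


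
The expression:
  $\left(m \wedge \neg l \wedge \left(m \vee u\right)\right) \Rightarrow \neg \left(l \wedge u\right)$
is always true.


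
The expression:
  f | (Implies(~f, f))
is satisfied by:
  {f: True}


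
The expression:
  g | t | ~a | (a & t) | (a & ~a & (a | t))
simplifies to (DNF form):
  g | t | ~a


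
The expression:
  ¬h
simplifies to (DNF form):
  ¬h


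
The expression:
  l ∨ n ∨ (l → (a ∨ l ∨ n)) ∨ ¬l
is always true.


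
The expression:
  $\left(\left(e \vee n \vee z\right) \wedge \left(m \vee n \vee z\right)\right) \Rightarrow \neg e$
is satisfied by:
  {n: False, z: False, e: False, m: False}
  {m: True, n: False, z: False, e: False}
  {z: True, m: False, n: False, e: False}
  {m: True, z: True, n: False, e: False}
  {n: True, m: False, z: False, e: False}
  {m: True, n: True, z: False, e: False}
  {z: True, n: True, m: False, e: False}
  {m: True, z: True, n: True, e: False}
  {e: True, m: False, n: False, z: False}


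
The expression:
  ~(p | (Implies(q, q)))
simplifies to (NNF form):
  False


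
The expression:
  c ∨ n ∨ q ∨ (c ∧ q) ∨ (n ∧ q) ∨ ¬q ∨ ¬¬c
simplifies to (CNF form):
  True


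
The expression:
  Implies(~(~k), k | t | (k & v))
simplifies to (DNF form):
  True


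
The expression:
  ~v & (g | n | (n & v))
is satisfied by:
  {n: True, g: True, v: False}
  {n: True, v: False, g: False}
  {g: True, v: False, n: False}


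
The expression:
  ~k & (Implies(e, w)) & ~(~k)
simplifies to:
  False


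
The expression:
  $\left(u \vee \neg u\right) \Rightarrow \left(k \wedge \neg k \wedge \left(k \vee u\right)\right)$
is never true.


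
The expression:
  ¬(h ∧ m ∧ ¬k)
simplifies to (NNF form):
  k ∨ ¬h ∨ ¬m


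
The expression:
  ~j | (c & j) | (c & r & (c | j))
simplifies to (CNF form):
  c | ~j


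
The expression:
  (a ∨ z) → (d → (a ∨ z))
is always true.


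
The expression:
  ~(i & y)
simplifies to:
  ~i | ~y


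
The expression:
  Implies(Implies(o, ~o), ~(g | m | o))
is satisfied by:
  {o: True, m: False, g: False}
  {o: True, g: True, m: False}
  {o: True, m: True, g: False}
  {o: True, g: True, m: True}
  {g: False, m: False, o: False}


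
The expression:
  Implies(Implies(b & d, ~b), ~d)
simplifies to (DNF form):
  b | ~d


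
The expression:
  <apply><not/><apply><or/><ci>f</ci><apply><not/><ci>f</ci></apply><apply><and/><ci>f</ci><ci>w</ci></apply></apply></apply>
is never true.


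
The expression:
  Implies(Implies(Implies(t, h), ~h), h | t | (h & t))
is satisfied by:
  {t: True, h: True}
  {t: True, h: False}
  {h: True, t: False}


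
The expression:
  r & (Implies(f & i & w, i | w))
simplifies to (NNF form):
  r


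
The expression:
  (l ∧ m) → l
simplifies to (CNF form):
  True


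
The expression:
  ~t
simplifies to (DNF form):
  ~t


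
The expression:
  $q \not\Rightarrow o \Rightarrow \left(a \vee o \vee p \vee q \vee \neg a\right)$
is always true.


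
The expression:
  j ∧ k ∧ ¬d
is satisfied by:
  {j: True, k: True, d: False}


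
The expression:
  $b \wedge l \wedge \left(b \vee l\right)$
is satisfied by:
  {b: True, l: True}


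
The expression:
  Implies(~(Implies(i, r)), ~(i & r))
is always true.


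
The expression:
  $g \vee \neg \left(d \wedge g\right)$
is always true.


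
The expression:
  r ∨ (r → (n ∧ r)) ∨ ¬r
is always true.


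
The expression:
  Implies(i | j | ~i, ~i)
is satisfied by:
  {i: False}


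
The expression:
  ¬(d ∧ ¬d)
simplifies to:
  True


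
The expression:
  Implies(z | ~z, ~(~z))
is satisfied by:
  {z: True}


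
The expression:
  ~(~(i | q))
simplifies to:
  i | q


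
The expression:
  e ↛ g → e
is always true.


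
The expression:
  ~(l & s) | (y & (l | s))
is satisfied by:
  {y: True, l: False, s: False}
  {l: False, s: False, y: False}
  {s: True, y: True, l: False}
  {s: True, l: False, y: False}
  {y: True, l: True, s: False}
  {l: True, y: False, s: False}
  {s: True, l: True, y: True}


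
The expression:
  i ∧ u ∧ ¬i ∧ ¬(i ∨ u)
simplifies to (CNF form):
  False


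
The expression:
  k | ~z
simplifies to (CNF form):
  k | ~z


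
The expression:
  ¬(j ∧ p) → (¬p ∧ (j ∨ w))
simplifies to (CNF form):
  (j ∨ w) ∧ (j ∨ ¬p)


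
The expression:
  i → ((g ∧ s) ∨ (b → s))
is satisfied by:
  {s: True, b: False, i: False}
  {s: False, b: False, i: False}
  {i: True, s: True, b: False}
  {i: True, s: False, b: False}
  {b: True, s: True, i: False}
  {b: True, s: False, i: False}
  {b: True, i: True, s: True}


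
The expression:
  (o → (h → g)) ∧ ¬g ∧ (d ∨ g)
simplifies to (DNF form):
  (d ∧ ¬g ∧ ¬h) ∨ (d ∧ ¬g ∧ ¬o)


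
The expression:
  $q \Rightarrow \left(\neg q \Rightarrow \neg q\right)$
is always true.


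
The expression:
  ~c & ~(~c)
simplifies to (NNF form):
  False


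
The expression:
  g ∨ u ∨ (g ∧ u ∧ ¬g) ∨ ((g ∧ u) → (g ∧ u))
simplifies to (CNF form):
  True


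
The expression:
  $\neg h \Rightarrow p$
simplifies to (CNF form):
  $h \vee p$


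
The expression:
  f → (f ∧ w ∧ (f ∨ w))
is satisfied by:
  {w: True, f: False}
  {f: False, w: False}
  {f: True, w: True}


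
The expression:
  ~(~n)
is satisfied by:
  {n: True}


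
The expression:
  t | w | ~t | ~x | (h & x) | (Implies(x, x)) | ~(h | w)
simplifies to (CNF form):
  True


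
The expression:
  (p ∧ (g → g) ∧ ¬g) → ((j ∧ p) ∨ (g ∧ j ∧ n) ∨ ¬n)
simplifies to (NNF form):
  g ∨ j ∨ ¬n ∨ ¬p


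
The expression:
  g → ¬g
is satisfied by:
  {g: False}


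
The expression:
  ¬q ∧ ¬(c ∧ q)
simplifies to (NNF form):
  ¬q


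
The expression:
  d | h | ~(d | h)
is always true.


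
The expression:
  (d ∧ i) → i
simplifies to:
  True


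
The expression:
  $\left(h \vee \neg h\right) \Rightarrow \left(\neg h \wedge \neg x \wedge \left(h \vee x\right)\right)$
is never true.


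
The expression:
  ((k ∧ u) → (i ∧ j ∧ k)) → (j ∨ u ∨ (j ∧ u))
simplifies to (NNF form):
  j ∨ u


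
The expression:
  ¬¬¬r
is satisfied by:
  {r: False}


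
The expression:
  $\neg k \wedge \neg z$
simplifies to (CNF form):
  $\neg k \wedge \neg z$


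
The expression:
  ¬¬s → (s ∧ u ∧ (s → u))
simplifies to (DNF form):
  u ∨ ¬s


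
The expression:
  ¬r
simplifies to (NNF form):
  ¬r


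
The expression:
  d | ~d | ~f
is always true.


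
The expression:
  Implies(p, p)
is always true.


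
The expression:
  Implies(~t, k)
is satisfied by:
  {k: True, t: True}
  {k: True, t: False}
  {t: True, k: False}


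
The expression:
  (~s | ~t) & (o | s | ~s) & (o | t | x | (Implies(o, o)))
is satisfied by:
  {s: False, t: False}
  {t: True, s: False}
  {s: True, t: False}


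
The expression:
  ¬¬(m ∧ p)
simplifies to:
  m ∧ p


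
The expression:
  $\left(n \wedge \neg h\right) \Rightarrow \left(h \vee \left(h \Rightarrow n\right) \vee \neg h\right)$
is always true.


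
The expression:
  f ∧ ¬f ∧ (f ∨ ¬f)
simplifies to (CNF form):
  False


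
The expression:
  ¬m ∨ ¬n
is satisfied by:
  {m: False, n: False}
  {n: True, m: False}
  {m: True, n: False}


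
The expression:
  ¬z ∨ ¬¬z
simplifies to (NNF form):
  True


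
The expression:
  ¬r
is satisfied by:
  {r: False}


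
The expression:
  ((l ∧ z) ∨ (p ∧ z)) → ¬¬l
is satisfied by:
  {l: True, p: False, z: False}
  {p: False, z: False, l: False}
  {z: True, l: True, p: False}
  {z: True, p: False, l: False}
  {l: True, p: True, z: False}
  {p: True, l: False, z: False}
  {z: True, p: True, l: True}


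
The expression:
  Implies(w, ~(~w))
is always true.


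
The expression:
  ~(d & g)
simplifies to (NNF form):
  ~d | ~g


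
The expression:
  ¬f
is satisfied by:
  {f: False}


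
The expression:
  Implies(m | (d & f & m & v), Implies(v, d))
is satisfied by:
  {d: True, m: False, v: False}
  {m: False, v: False, d: False}
  {v: True, d: True, m: False}
  {v: True, m: False, d: False}
  {d: True, m: True, v: False}
  {m: True, d: False, v: False}
  {v: True, m: True, d: True}


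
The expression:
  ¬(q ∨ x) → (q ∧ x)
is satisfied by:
  {x: True, q: True}
  {x: True, q: False}
  {q: True, x: False}


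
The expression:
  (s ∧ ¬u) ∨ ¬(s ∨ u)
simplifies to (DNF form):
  ¬u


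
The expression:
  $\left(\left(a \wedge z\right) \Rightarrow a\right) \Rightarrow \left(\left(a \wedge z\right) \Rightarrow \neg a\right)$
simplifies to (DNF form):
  $\neg a \vee \neg z$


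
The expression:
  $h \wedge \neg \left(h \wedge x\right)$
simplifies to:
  $h \wedge \neg x$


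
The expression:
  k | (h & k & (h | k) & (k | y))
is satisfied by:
  {k: True}


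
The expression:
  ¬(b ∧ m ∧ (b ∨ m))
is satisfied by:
  {m: False, b: False}
  {b: True, m: False}
  {m: True, b: False}


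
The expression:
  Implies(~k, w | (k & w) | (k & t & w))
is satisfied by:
  {k: True, w: True}
  {k: True, w: False}
  {w: True, k: False}


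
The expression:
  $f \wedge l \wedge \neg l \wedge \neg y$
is never true.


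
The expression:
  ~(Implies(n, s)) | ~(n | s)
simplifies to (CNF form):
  ~s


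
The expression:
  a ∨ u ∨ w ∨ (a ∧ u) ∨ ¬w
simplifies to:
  True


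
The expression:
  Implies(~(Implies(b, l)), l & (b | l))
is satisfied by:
  {l: True, b: False}
  {b: False, l: False}
  {b: True, l: True}


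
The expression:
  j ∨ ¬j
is always true.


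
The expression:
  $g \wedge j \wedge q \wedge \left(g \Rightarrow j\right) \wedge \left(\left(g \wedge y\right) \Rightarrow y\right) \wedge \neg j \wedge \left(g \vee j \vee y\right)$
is never true.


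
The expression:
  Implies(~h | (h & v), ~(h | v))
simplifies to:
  ~v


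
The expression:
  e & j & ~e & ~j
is never true.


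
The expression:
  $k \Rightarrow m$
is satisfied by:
  {m: True, k: False}
  {k: False, m: False}
  {k: True, m: True}


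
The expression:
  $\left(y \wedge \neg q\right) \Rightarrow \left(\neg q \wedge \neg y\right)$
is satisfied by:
  {q: True, y: False}
  {y: False, q: False}
  {y: True, q: True}


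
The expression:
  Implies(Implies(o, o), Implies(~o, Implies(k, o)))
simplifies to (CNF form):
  o | ~k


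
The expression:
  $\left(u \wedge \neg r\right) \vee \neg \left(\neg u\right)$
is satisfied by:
  {u: True}
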